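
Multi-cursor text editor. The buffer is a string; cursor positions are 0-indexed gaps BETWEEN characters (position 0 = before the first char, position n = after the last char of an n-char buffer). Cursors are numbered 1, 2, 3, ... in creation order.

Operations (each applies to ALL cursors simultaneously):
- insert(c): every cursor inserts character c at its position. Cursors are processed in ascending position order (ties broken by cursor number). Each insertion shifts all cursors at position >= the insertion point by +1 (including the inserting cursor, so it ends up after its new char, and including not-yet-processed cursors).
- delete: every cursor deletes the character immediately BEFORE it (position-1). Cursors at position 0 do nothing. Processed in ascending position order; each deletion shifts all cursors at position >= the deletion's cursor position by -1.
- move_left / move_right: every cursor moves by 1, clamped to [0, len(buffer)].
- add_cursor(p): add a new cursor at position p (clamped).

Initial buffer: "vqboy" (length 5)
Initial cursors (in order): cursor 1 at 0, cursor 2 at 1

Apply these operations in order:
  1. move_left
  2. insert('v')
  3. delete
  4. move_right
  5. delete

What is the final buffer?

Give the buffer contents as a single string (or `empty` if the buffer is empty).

After op 1 (move_left): buffer="vqboy" (len 5), cursors c1@0 c2@0, authorship .....
After op 2 (insert('v')): buffer="vvvqboy" (len 7), cursors c1@2 c2@2, authorship 12.....
After op 3 (delete): buffer="vqboy" (len 5), cursors c1@0 c2@0, authorship .....
After op 4 (move_right): buffer="vqboy" (len 5), cursors c1@1 c2@1, authorship .....
After op 5 (delete): buffer="qboy" (len 4), cursors c1@0 c2@0, authorship ....

Answer: qboy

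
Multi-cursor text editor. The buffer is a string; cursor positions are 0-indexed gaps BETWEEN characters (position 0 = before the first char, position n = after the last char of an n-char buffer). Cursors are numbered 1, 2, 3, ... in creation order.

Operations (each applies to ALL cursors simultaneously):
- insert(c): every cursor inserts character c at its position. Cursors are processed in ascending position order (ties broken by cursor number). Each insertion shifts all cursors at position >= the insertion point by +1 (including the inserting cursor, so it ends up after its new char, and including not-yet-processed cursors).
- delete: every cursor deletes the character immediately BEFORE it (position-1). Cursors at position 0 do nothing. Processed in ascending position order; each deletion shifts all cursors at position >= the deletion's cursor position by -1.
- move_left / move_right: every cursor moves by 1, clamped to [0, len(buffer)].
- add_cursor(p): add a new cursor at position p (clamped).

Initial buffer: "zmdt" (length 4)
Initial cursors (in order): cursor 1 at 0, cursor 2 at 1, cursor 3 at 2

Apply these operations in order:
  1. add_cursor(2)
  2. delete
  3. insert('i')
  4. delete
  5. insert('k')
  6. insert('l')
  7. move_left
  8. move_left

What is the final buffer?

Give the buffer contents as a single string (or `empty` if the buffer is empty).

Answer: kkkklllldt

Derivation:
After op 1 (add_cursor(2)): buffer="zmdt" (len 4), cursors c1@0 c2@1 c3@2 c4@2, authorship ....
After op 2 (delete): buffer="dt" (len 2), cursors c1@0 c2@0 c3@0 c4@0, authorship ..
After op 3 (insert('i')): buffer="iiiidt" (len 6), cursors c1@4 c2@4 c3@4 c4@4, authorship 1234..
After op 4 (delete): buffer="dt" (len 2), cursors c1@0 c2@0 c3@0 c4@0, authorship ..
After op 5 (insert('k')): buffer="kkkkdt" (len 6), cursors c1@4 c2@4 c3@4 c4@4, authorship 1234..
After op 6 (insert('l')): buffer="kkkklllldt" (len 10), cursors c1@8 c2@8 c3@8 c4@8, authorship 12341234..
After op 7 (move_left): buffer="kkkklllldt" (len 10), cursors c1@7 c2@7 c3@7 c4@7, authorship 12341234..
After op 8 (move_left): buffer="kkkklllldt" (len 10), cursors c1@6 c2@6 c3@6 c4@6, authorship 12341234..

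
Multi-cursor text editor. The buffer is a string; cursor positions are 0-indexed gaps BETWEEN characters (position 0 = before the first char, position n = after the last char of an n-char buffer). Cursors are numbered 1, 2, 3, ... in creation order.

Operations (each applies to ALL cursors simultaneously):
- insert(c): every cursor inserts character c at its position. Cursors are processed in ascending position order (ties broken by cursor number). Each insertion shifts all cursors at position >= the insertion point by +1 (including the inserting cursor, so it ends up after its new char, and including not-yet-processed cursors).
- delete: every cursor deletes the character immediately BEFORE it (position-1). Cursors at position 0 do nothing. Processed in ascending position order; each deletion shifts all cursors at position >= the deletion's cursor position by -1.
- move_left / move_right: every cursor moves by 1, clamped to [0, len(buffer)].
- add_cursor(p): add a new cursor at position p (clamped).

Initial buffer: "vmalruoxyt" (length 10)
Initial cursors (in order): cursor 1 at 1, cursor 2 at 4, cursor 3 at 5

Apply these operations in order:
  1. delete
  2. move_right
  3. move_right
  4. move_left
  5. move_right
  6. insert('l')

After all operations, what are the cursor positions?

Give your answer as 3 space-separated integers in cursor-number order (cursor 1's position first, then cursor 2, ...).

Answer: 3 7 7

Derivation:
After op 1 (delete): buffer="mauoxyt" (len 7), cursors c1@0 c2@2 c3@2, authorship .......
After op 2 (move_right): buffer="mauoxyt" (len 7), cursors c1@1 c2@3 c3@3, authorship .......
After op 3 (move_right): buffer="mauoxyt" (len 7), cursors c1@2 c2@4 c3@4, authorship .......
After op 4 (move_left): buffer="mauoxyt" (len 7), cursors c1@1 c2@3 c3@3, authorship .......
After op 5 (move_right): buffer="mauoxyt" (len 7), cursors c1@2 c2@4 c3@4, authorship .......
After op 6 (insert('l')): buffer="maluollxyt" (len 10), cursors c1@3 c2@7 c3@7, authorship ..1..23...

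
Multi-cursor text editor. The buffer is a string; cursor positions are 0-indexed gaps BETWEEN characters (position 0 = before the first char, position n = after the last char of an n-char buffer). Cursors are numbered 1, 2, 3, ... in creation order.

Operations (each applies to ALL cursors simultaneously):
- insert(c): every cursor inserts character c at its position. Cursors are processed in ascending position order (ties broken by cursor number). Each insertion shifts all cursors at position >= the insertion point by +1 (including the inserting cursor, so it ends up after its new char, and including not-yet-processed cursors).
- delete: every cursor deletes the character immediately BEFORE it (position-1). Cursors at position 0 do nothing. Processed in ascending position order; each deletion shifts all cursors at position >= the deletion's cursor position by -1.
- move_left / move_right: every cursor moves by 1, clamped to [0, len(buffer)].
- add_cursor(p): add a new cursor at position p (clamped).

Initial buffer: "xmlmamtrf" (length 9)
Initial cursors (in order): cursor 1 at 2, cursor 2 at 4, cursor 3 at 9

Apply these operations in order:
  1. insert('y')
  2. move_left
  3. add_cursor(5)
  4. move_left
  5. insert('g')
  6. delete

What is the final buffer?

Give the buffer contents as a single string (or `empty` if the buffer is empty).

Answer: xmylmyamtrfy

Derivation:
After op 1 (insert('y')): buffer="xmylmyamtrfy" (len 12), cursors c1@3 c2@6 c3@12, authorship ..1..2.....3
After op 2 (move_left): buffer="xmylmyamtrfy" (len 12), cursors c1@2 c2@5 c3@11, authorship ..1..2.....3
After op 3 (add_cursor(5)): buffer="xmylmyamtrfy" (len 12), cursors c1@2 c2@5 c4@5 c3@11, authorship ..1..2.....3
After op 4 (move_left): buffer="xmylmyamtrfy" (len 12), cursors c1@1 c2@4 c4@4 c3@10, authorship ..1..2.....3
After op 5 (insert('g')): buffer="xgmylggmyamtrgfy" (len 16), cursors c1@2 c2@7 c4@7 c3@14, authorship .1.1.24.2....3.3
After op 6 (delete): buffer="xmylmyamtrfy" (len 12), cursors c1@1 c2@4 c4@4 c3@10, authorship ..1..2.....3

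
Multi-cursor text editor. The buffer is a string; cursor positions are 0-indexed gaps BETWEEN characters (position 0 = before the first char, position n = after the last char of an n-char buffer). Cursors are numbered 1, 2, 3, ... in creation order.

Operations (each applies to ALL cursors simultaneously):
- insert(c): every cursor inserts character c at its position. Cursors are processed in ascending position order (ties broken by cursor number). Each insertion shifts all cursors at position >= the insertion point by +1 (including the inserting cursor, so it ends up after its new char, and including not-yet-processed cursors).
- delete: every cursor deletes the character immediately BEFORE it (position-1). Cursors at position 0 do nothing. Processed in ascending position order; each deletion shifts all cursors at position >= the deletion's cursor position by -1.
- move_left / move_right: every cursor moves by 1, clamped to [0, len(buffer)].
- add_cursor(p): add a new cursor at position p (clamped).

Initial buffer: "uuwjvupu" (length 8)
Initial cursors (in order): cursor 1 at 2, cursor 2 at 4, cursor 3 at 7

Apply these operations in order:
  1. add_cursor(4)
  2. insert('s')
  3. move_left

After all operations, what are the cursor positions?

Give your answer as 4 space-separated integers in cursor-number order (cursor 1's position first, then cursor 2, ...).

Answer: 2 6 10 6

Derivation:
After op 1 (add_cursor(4)): buffer="uuwjvupu" (len 8), cursors c1@2 c2@4 c4@4 c3@7, authorship ........
After op 2 (insert('s')): buffer="uuswjssvupsu" (len 12), cursors c1@3 c2@7 c4@7 c3@11, authorship ..1..24...3.
After op 3 (move_left): buffer="uuswjssvupsu" (len 12), cursors c1@2 c2@6 c4@6 c3@10, authorship ..1..24...3.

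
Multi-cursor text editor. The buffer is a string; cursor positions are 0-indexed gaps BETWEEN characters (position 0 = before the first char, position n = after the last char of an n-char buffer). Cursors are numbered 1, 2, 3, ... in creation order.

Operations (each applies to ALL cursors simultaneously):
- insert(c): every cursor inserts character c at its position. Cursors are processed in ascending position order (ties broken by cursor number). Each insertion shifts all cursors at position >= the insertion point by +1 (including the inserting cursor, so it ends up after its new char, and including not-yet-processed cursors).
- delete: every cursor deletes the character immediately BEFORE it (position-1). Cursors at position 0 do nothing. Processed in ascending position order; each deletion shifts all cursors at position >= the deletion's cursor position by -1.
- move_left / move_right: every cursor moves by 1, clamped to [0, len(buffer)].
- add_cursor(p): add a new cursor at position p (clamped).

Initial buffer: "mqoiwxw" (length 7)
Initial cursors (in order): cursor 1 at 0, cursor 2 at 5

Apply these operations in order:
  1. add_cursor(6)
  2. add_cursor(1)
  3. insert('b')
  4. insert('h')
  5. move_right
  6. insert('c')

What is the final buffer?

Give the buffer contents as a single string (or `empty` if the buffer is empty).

After op 1 (add_cursor(6)): buffer="mqoiwxw" (len 7), cursors c1@0 c2@5 c3@6, authorship .......
After op 2 (add_cursor(1)): buffer="mqoiwxw" (len 7), cursors c1@0 c4@1 c2@5 c3@6, authorship .......
After op 3 (insert('b')): buffer="bmbqoiwbxbw" (len 11), cursors c1@1 c4@3 c2@8 c3@10, authorship 1.4....2.3.
After op 4 (insert('h')): buffer="bhmbhqoiwbhxbhw" (len 15), cursors c1@2 c4@5 c2@11 c3@14, authorship 11.44....22.33.
After op 5 (move_right): buffer="bhmbhqoiwbhxbhw" (len 15), cursors c1@3 c4@6 c2@12 c3@15, authorship 11.44....22.33.
After op 6 (insert('c')): buffer="bhmcbhqcoiwbhxcbhwc" (len 19), cursors c1@4 c4@8 c2@15 c3@19, authorship 11.144.4...22.233.3

Answer: bhmcbhqcoiwbhxcbhwc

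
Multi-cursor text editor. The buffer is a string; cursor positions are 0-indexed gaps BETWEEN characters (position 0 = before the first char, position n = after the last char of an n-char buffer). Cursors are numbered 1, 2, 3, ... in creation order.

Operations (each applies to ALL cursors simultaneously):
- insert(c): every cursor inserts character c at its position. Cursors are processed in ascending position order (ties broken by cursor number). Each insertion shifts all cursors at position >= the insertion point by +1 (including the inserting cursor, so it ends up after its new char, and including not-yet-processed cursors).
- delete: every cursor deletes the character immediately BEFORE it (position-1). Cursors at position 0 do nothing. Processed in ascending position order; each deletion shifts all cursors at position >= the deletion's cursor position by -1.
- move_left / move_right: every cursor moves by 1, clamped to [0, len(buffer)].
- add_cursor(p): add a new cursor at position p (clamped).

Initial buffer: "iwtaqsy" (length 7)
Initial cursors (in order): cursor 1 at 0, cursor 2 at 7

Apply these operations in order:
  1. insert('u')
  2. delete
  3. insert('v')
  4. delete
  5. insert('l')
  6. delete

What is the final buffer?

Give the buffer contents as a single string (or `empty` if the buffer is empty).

Answer: iwtaqsy

Derivation:
After op 1 (insert('u')): buffer="uiwtaqsyu" (len 9), cursors c1@1 c2@9, authorship 1.......2
After op 2 (delete): buffer="iwtaqsy" (len 7), cursors c1@0 c2@7, authorship .......
After op 3 (insert('v')): buffer="viwtaqsyv" (len 9), cursors c1@1 c2@9, authorship 1.......2
After op 4 (delete): buffer="iwtaqsy" (len 7), cursors c1@0 c2@7, authorship .......
After op 5 (insert('l')): buffer="liwtaqsyl" (len 9), cursors c1@1 c2@9, authorship 1.......2
After op 6 (delete): buffer="iwtaqsy" (len 7), cursors c1@0 c2@7, authorship .......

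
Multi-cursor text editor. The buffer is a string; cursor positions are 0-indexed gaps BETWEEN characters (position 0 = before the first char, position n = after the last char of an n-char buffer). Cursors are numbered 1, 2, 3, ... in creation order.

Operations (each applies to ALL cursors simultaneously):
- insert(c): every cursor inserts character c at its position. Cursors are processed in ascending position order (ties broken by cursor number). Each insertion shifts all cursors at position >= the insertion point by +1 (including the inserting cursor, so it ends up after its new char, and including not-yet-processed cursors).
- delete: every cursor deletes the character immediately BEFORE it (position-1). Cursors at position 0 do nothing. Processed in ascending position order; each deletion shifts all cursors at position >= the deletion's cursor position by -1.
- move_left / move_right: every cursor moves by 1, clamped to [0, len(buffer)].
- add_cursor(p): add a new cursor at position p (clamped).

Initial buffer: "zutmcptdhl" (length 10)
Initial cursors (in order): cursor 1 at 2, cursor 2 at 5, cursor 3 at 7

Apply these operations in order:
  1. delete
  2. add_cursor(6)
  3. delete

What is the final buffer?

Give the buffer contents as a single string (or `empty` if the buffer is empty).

Answer: tdl

Derivation:
After op 1 (delete): buffer="ztmpdhl" (len 7), cursors c1@1 c2@3 c3@4, authorship .......
After op 2 (add_cursor(6)): buffer="ztmpdhl" (len 7), cursors c1@1 c2@3 c3@4 c4@6, authorship .......
After op 3 (delete): buffer="tdl" (len 3), cursors c1@0 c2@1 c3@1 c4@2, authorship ...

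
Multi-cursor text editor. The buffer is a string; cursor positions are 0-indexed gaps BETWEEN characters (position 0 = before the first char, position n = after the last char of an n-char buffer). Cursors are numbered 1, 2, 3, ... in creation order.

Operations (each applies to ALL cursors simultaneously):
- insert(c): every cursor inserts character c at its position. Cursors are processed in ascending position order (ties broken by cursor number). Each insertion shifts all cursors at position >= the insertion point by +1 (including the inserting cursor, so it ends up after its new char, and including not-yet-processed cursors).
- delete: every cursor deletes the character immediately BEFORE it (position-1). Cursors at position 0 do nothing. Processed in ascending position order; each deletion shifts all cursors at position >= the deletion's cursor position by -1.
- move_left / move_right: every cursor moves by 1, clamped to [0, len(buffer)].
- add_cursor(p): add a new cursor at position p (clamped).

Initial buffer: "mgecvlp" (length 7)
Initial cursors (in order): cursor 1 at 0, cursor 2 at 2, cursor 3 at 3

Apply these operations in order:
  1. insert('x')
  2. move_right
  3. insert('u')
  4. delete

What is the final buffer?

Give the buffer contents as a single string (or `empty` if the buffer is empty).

After op 1 (insert('x')): buffer="xmgxexcvlp" (len 10), cursors c1@1 c2@4 c3@6, authorship 1..2.3....
After op 2 (move_right): buffer="xmgxexcvlp" (len 10), cursors c1@2 c2@5 c3@7, authorship 1..2.3....
After op 3 (insert('u')): buffer="xmugxeuxcuvlp" (len 13), cursors c1@3 c2@7 c3@10, authorship 1.1.2.23.3...
After op 4 (delete): buffer="xmgxexcvlp" (len 10), cursors c1@2 c2@5 c3@7, authorship 1..2.3....

Answer: xmgxexcvlp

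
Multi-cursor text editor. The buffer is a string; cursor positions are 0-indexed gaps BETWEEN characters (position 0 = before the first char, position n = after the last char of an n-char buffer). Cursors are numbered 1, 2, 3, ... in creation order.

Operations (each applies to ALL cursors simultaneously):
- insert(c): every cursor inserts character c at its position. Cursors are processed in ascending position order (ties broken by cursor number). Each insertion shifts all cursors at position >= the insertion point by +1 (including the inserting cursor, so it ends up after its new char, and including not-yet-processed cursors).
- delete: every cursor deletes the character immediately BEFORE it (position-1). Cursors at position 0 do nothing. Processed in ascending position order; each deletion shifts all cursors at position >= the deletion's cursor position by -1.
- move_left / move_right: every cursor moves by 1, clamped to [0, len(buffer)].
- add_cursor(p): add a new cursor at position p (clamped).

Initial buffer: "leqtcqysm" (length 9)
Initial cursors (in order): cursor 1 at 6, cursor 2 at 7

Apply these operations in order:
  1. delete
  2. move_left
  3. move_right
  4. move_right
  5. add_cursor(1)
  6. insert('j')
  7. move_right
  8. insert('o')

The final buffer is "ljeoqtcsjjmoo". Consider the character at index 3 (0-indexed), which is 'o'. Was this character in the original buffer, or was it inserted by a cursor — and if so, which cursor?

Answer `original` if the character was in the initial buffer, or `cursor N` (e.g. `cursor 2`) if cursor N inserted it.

After op 1 (delete): buffer="leqtcsm" (len 7), cursors c1@5 c2@5, authorship .......
After op 2 (move_left): buffer="leqtcsm" (len 7), cursors c1@4 c2@4, authorship .......
After op 3 (move_right): buffer="leqtcsm" (len 7), cursors c1@5 c2@5, authorship .......
After op 4 (move_right): buffer="leqtcsm" (len 7), cursors c1@6 c2@6, authorship .......
After op 5 (add_cursor(1)): buffer="leqtcsm" (len 7), cursors c3@1 c1@6 c2@6, authorship .......
After op 6 (insert('j')): buffer="ljeqtcsjjm" (len 10), cursors c3@2 c1@9 c2@9, authorship .3.....12.
After op 7 (move_right): buffer="ljeqtcsjjm" (len 10), cursors c3@3 c1@10 c2@10, authorship .3.....12.
After op 8 (insert('o')): buffer="ljeoqtcsjjmoo" (len 13), cursors c3@4 c1@13 c2@13, authorship .3.3....12.12
Authorship (.=original, N=cursor N): . 3 . 3 . . . . 1 2 . 1 2
Index 3: author = 3

Answer: cursor 3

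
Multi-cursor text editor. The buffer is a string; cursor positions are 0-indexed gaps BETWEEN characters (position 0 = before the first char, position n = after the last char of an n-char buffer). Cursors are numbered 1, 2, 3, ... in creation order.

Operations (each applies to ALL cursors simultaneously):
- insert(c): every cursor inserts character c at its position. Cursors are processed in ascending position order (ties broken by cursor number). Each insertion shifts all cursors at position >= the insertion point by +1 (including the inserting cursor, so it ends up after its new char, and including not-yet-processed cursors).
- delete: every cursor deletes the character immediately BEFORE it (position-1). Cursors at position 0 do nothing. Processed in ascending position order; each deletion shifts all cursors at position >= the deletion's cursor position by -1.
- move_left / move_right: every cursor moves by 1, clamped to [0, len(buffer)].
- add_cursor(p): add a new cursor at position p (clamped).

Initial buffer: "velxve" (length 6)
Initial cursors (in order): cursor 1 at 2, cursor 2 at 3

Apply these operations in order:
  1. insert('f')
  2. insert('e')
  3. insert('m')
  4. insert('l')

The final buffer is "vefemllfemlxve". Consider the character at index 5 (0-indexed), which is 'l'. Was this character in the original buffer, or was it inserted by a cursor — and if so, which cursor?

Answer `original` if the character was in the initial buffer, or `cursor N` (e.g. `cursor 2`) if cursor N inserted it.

Answer: cursor 1

Derivation:
After op 1 (insert('f')): buffer="veflfxve" (len 8), cursors c1@3 c2@5, authorship ..1.2...
After op 2 (insert('e')): buffer="vefelfexve" (len 10), cursors c1@4 c2@7, authorship ..11.22...
After op 3 (insert('m')): buffer="vefemlfemxve" (len 12), cursors c1@5 c2@9, authorship ..111.222...
After op 4 (insert('l')): buffer="vefemllfemlxve" (len 14), cursors c1@6 c2@11, authorship ..1111.2222...
Authorship (.=original, N=cursor N): . . 1 1 1 1 . 2 2 2 2 . . .
Index 5: author = 1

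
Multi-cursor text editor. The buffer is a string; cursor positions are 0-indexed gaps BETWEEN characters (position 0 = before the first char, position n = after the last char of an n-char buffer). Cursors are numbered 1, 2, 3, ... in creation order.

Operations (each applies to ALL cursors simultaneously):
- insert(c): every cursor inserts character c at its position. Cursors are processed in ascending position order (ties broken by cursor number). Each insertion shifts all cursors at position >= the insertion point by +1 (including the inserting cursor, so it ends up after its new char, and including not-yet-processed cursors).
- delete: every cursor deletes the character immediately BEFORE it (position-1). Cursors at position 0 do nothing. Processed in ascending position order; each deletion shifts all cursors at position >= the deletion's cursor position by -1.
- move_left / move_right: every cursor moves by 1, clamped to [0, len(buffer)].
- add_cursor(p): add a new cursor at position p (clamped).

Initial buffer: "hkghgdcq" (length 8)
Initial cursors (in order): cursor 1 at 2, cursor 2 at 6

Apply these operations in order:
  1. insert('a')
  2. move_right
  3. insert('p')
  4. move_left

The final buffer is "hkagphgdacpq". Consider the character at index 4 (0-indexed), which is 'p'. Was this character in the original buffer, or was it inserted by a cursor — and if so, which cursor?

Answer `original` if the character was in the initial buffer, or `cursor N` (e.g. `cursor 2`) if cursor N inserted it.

Answer: cursor 1

Derivation:
After op 1 (insert('a')): buffer="hkaghgdacq" (len 10), cursors c1@3 c2@8, authorship ..1....2..
After op 2 (move_right): buffer="hkaghgdacq" (len 10), cursors c1@4 c2@9, authorship ..1....2..
After op 3 (insert('p')): buffer="hkagphgdacpq" (len 12), cursors c1@5 c2@11, authorship ..1.1...2.2.
After op 4 (move_left): buffer="hkagphgdacpq" (len 12), cursors c1@4 c2@10, authorship ..1.1...2.2.
Authorship (.=original, N=cursor N): . . 1 . 1 . . . 2 . 2 .
Index 4: author = 1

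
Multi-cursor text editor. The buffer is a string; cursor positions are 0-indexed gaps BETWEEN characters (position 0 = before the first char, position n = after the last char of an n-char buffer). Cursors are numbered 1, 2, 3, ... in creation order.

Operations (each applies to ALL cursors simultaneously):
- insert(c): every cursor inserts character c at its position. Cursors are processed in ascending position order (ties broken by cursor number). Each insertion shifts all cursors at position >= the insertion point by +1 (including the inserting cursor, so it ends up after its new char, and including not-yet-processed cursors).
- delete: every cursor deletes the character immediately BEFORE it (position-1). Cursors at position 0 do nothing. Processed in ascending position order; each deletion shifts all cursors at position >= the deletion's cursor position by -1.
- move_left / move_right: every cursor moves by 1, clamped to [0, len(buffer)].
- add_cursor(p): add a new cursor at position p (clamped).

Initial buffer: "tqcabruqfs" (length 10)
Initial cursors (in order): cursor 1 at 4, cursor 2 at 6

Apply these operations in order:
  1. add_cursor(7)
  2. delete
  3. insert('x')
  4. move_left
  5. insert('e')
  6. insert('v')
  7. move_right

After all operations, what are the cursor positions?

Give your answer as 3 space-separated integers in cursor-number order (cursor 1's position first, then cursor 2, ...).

After op 1 (add_cursor(7)): buffer="tqcabruqfs" (len 10), cursors c1@4 c2@6 c3@7, authorship ..........
After op 2 (delete): buffer="tqcbqfs" (len 7), cursors c1@3 c2@4 c3@4, authorship .......
After op 3 (insert('x')): buffer="tqcxbxxqfs" (len 10), cursors c1@4 c2@7 c3@7, authorship ...1.23...
After op 4 (move_left): buffer="tqcxbxxqfs" (len 10), cursors c1@3 c2@6 c3@6, authorship ...1.23...
After op 5 (insert('e')): buffer="tqcexbxeexqfs" (len 13), cursors c1@4 c2@9 c3@9, authorship ...11.2233...
After op 6 (insert('v')): buffer="tqcevxbxeevvxqfs" (len 16), cursors c1@5 c2@12 c3@12, authorship ...111.223233...
After op 7 (move_right): buffer="tqcevxbxeevvxqfs" (len 16), cursors c1@6 c2@13 c3@13, authorship ...111.223233...

Answer: 6 13 13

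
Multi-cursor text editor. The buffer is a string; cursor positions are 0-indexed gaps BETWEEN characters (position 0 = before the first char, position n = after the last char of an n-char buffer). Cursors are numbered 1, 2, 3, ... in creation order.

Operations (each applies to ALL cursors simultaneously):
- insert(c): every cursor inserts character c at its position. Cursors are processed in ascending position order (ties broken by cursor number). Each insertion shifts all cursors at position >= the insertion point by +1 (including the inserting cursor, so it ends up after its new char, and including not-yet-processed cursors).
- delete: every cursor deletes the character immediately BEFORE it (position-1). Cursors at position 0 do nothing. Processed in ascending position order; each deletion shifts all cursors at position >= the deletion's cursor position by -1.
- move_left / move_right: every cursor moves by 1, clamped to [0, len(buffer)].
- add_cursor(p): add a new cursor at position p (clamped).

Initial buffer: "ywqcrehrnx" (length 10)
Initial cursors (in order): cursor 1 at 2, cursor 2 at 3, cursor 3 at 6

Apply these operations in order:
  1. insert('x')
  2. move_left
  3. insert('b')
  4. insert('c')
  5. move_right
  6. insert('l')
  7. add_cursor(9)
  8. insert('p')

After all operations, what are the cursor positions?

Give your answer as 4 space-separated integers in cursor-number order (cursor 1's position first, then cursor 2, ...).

After op 1 (insert('x')): buffer="ywxqxcrexhrnx" (len 13), cursors c1@3 c2@5 c3@9, authorship ..1.2...3....
After op 2 (move_left): buffer="ywxqxcrexhrnx" (len 13), cursors c1@2 c2@4 c3@8, authorship ..1.2...3....
After op 3 (insert('b')): buffer="ywbxqbxcrebxhrnx" (len 16), cursors c1@3 c2@6 c3@11, authorship ..11.22...33....
After op 4 (insert('c')): buffer="ywbcxqbcxcrebcxhrnx" (len 19), cursors c1@4 c2@8 c3@14, authorship ..111.222...333....
After op 5 (move_right): buffer="ywbcxqbcxcrebcxhrnx" (len 19), cursors c1@5 c2@9 c3@15, authorship ..111.222...333....
After op 6 (insert('l')): buffer="ywbcxlqbcxlcrebcxlhrnx" (len 22), cursors c1@6 c2@11 c3@18, authorship ..1111.2222...3333....
After op 7 (add_cursor(9)): buffer="ywbcxlqbcxlcrebcxlhrnx" (len 22), cursors c1@6 c4@9 c2@11 c3@18, authorship ..1111.2222...3333....
After op 8 (insert('p')): buffer="ywbcxlpqbcpxlpcrebcxlphrnx" (len 26), cursors c1@7 c4@11 c2@14 c3@22, authorship ..11111.224222...33333....

Answer: 7 14 22 11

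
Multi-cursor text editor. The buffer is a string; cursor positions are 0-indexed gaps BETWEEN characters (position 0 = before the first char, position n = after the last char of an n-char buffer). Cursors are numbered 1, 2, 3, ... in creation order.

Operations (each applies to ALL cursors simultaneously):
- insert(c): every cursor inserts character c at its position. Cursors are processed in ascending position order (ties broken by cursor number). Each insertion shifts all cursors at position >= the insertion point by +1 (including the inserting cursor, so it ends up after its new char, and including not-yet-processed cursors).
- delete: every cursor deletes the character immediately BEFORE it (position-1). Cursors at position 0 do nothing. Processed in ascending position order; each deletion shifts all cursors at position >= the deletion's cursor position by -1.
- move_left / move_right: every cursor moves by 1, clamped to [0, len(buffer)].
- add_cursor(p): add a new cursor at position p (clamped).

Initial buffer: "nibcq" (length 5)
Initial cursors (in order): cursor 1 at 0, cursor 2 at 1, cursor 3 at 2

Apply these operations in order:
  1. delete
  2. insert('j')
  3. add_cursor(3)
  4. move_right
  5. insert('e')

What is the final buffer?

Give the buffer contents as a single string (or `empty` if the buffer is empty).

Answer: jjjbeeeecq

Derivation:
After op 1 (delete): buffer="bcq" (len 3), cursors c1@0 c2@0 c3@0, authorship ...
After op 2 (insert('j')): buffer="jjjbcq" (len 6), cursors c1@3 c2@3 c3@3, authorship 123...
After op 3 (add_cursor(3)): buffer="jjjbcq" (len 6), cursors c1@3 c2@3 c3@3 c4@3, authorship 123...
After op 4 (move_right): buffer="jjjbcq" (len 6), cursors c1@4 c2@4 c3@4 c4@4, authorship 123...
After op 5 (insert('e')): buffer="jjjbeeeecq" (len 10), cursors c1@8 c2@8 c3@8 c4@8, authorship 123.1234..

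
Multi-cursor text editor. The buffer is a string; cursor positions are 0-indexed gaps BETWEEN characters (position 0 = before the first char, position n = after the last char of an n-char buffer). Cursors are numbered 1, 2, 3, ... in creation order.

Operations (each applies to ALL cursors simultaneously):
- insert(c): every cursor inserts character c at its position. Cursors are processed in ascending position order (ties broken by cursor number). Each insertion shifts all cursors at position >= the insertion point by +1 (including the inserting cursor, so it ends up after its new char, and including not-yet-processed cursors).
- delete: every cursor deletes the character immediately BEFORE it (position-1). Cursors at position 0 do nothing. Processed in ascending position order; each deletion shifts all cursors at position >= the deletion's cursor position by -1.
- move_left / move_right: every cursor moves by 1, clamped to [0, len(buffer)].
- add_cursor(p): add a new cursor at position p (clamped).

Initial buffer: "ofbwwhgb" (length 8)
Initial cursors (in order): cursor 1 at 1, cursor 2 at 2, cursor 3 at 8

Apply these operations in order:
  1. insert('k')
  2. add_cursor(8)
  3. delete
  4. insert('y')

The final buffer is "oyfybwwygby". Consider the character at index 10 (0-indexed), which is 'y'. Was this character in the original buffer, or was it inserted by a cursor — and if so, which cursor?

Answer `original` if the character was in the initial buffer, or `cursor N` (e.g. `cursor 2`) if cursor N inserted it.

After op 1 (insert('k')): buffer="okfkbwwhgbk" (len 11), cursors c1@2 c2@4 c3@11, authorship .1.2......3
After op 2 (add_cursor(8)): buffer="okfkbwwhgbk" (len 11), cursors c1@2 c2@4 c4@8 c3@11, authorship .1.2......3
After op 3 (delete): buffer="ofbwwgb" (len 7), cursors c1@1 c2@2 c4@5 c3@7, authorship .......
After op 4 (insert('y')): buffer="oyfybwwygby" (len 11), cursors c1@2 c2@4 c4@8 c3@11, authorship .1.2...4..3
Authorship (.=original, N=cursor N): . 1 . 2 . . . 4 . . 3
Index 10: author = 3

Answer: cursor 3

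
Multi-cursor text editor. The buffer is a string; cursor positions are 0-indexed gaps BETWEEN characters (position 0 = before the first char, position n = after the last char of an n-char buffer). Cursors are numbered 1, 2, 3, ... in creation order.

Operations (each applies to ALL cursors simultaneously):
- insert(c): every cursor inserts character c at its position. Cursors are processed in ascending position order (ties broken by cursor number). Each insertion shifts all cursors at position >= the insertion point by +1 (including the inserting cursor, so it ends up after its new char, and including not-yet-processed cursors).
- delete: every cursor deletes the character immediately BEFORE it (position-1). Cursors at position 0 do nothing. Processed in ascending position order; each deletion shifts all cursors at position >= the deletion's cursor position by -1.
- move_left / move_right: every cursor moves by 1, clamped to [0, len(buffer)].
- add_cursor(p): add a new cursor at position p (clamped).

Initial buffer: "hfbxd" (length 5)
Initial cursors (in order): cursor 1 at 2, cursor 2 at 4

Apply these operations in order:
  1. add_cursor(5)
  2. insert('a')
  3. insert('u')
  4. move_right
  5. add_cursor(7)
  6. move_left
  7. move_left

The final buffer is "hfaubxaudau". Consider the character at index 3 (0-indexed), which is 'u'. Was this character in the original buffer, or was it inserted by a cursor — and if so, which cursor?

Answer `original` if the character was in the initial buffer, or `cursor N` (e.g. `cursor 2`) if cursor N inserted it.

After op 1 (add_cursor(5)): buffer="hfbxd" (len 5), cursors c1@2 c2@4 c3@5, authorship .....
After op 2 (insert('a')): buffer="hfabxada" (len 8), cursors c1@3 c2@6 c3@8, authorship ..1..2.3
After op 3 (insert('u')): buffer="hfaubxaudau" (len 11), cursors c1@4 c2@8 c3@11, authorship ..11..22.33
After op 4 (move_right): buffer="hfaubxaudau" (len 11), cursors c1@5 c2@9 c3@11, authorship ..11..22.33
After op 5 (add_cursor(7)): buffer="hfaubxaudau" (len 11), cursors c1@5 c4@7 c2@9 c3@11, authorship ..11..22.33
After op 6 (move_left): buffer="hfaubxaudau" (len 11), cursors c1@4 c4@6 c2@8 c3@10, authorship ..11..22.33
After op 7 (move_left): buffer="hfaubxaudau" (len 11), cursors c1@3 c4@5 c2@7 c3@9, authorship ..11..22.33
Authorship (.=original, N=cursor N): . . 1 1 . . 2 2 . 3 3
Index 3: author = 1

Answer: cursor 1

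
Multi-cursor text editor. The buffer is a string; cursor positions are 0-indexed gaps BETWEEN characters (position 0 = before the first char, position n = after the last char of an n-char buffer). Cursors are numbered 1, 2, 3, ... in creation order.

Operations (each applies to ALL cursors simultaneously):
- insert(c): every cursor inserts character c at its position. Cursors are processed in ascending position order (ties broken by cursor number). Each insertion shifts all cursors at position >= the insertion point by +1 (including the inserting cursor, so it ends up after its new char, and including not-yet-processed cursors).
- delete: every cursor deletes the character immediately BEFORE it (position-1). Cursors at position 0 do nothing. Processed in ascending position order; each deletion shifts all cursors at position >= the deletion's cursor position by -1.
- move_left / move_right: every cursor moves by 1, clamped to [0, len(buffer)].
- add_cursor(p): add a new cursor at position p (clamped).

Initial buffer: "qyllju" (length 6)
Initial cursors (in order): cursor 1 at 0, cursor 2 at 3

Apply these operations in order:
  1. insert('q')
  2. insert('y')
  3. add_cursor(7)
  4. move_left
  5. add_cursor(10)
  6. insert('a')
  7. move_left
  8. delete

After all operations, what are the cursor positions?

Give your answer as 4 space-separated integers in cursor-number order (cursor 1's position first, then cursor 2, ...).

After op 1 (insert('q')): buffer="qqylqlju" (len 8), cursors c1@1 c2@5, authorship 1...2...
After op 2 (insert('y')): buffer="qyqylqylju" (len 10), cursors c1@2 c2@7, authorship 11...22...
After op 3 (add_cursor(7)): buffer="qyqylqylju" (len 10), cursors c1@2 c2@7 c3@7, authorship 11...22...
After op 4 (move_left): buffer="qyqylqylju" (len 10), cursors c1@1 c2@6 c3@6, authorship 11...22...
After op 5 (add_cursor(10)): buffer="qyqylqylju" (len 10), cursors c1@1 c2@6 c3@6 c4@10, authorship 11...22...
After op 6 (insert('a')): buffer="qayqylqaayljua" (len 14), cursors c1@2 c2@9 c3@9 c4@14, authorship 111...2232...4
After op 7 (move_left): buffer="qayqylqaayljua" (len 14), cursors c1@1 c2@8 c3@8 c4@13, authorship 111...2232...4
After op 8 (delete): buffer="ayqylaylja" (len 10), cursors c1@0 c2@5 c3@5 c4@9, authorship 11...32..4

Answer: 0 5 5 9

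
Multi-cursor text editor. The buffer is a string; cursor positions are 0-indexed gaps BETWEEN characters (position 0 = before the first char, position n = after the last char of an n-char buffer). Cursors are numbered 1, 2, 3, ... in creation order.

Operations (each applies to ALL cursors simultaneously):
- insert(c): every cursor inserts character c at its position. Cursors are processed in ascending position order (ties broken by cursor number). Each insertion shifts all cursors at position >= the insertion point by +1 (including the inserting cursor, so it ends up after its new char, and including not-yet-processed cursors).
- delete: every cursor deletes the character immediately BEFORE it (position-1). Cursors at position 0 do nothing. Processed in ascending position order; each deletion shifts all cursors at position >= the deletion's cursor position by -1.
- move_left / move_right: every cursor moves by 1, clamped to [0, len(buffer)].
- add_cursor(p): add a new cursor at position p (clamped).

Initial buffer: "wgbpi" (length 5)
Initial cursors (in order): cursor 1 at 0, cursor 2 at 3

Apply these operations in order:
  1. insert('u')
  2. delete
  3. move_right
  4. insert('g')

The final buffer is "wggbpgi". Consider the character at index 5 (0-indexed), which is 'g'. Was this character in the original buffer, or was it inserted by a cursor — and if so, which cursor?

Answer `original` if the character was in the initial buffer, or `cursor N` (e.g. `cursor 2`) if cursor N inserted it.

Answer: cursor 2

Derivation:
After op 1 (insert('u')): buffer="uwgbupi" (len 7), cursors c1@1 c2@5, authorship 1...2..
After op 2 (delete): buffer="wgbpi" (len 5), cursors c1@0 c2@3, authorship .....
After op 3 (move_right): buffer="wgbpi" (len 5), cursors c1@1 c2@4, authorship .....
After op 4 (insert('g')): buffer="wggbpgi" (len 7), cursors c1@2 c2@6, authorship .1...2.
Authorship (.=original, N=cursor N): . 1 . . . 2 .
Index 5: author = 2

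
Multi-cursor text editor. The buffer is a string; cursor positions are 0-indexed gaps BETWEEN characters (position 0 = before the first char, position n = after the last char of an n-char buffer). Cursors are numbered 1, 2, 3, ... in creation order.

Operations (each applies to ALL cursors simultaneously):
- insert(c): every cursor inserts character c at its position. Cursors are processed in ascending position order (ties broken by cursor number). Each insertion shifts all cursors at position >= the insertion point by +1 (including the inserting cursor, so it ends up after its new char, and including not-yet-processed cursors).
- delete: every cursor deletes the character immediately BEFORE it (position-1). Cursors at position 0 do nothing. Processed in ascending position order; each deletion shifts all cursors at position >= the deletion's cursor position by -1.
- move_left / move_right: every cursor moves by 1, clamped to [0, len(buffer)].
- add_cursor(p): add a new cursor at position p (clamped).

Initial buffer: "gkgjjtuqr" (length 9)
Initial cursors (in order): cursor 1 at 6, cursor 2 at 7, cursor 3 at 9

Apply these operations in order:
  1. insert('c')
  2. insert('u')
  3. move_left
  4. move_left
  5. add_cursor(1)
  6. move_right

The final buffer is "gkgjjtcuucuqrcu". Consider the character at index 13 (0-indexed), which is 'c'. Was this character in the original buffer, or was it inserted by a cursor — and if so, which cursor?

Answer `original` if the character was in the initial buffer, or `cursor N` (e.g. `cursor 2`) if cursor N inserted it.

After op 1 (insert('c')): buffer="gkgjjtcucqrc" (len 12), cursors c1@7 c2@9 c3@12, authorship ......1.2..3
After op 2 (insert('u')): buffer="gkgjjtcuucuqrcu" (len 15), cursors c1@8 c2@11 c3@15, authorship ......11.22..33
After op 3 (move_left): buffer="gkgjjtcuucuqrcu" (len 15), cursors c1@7 c2@10 c3@14, authorship ......11.22..33
After op 4 (move_left): buffer="gkgjjtcuucuqrcu" (len 15), cursors c1@6 c2@9 c3@13, authorship ......11.22..33
After op 5 (add_cursor(1)): buffer="gkgjjtcuucuqrcu" (len 15), cursors c4@1 c1@6 c2@9 c3@13, authorship ......11.22..33
After op 6 (move_right): buffer="gkgjjtcuucuqrcu" (len 15), cursors c4@2 c1@7 c2@10 c3@14, authorship ......11.22..33
Authorship (.=original, N=cursor N): . . . . . . 1 1 . 2 2 . . 3 3
Index 13: author = 3

Answer: cursor 3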